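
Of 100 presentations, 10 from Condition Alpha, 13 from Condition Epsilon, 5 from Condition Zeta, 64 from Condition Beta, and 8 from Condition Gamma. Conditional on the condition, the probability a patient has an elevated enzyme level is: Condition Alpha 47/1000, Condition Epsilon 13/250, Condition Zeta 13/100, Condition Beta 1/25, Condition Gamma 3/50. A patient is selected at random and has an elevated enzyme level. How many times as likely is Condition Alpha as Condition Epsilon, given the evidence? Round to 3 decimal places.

Unnormalized posteriors (prior × likelihood):
  Condition Alpha: 0.1 × 0.047 = 0.0047
  Condition Epsilon: 0.13 × 0.052 = 0.00676
  Condition Zeta: 0.05 × 0.13 = 0.0065
  Condition Beta: 0.64 × 0.04 = 0.0256
  Condition Gamma: 0.08 × 0.06 = 0.0048
Normalizing constant = 0.04836.
The ratio is 0.0047 / 0.00676 (the normalizer cancels) = 0.695.

0.695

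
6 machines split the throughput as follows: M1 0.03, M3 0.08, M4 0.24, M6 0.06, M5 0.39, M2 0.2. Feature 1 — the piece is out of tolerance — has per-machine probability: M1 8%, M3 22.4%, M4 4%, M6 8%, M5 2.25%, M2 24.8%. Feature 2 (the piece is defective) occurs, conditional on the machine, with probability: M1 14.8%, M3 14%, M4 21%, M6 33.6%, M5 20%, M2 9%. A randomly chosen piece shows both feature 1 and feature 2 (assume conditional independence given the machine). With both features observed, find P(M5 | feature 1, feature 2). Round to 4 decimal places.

0.1381

Unnormalized posteriors (prior × likelihood):
  M1: 0.03 × 0.08 × 0.148 = 0.0003552
  M3: 0.08 × 0.224 × 0.14 = 0.0025088
  M4: 0.24 × 0.04 × 0.21 = 0.002016
  M6: 0.06 × 0.08 × 0.336 = 0.0016128
  M5: 0.39 × 0.0225 × 0.2 = 0.001755
  M2: 0.2 × 0.248 × 0.09 = 0.004464
Sum = 0.0127118.
P(M5 | evidence) = 0.001755 / 0.0127118 ≈ 0.1381.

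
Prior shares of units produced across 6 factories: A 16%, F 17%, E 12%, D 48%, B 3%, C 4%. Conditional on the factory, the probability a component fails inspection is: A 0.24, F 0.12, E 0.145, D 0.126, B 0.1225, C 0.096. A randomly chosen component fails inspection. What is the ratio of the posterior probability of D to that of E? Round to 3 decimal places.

3.476

Compute prior × likelihood for every hypothesis:
  A: 0.16 × 0.24 = 0.0384
  F: 0.17 × 0.12 = 0.0204
  E: 0.12 × 0.145 = 0.0174
  D: 0.48 × 0.126 = 0.06048
  B: 0.03 × 0.1225 = 0.003675
  C: 0.04 × 0.096 = 0.00384
Total = 0.144195.
The ratio is 0.06048 / 0.0174 (the normalizer cancels) = 3.476.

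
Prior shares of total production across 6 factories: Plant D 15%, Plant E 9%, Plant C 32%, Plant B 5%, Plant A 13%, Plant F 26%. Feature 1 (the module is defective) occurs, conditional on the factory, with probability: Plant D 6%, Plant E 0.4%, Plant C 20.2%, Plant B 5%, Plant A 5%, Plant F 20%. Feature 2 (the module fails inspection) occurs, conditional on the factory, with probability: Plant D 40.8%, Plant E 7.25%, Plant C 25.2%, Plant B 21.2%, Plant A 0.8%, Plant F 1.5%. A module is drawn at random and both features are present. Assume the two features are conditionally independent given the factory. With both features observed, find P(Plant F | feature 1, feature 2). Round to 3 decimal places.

0.037

Compute prior × likelihood for every hypothesis:
  Plant D: 0.15 × 0.06 × 0.408 = 0.003672
  Plant E: 0.09 × 0.004 × 0.0725 = 0.0000261
  Plant C: 0.32 × 0.202 × 0.252 = 0.01628928
  Plant B: 0.05 × 0.05 × 0.212 = 0.00053
  Plant A: 0.13 × 0.05 × 0.008 = 0.000052
  Plant F: 0.26 × 0.2 × 0.015 = 0.00078
Normalizing constant = 0.02134938.
P(Plant F | evidence) = 0.00078 / 0.02134938 ≈ 0.037.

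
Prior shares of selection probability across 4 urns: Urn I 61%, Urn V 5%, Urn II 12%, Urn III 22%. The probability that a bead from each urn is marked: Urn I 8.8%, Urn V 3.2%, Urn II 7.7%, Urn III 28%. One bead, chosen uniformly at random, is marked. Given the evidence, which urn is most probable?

Urn III

By Bayes' rule, posterior ∝ prior × likelihood:
  Urn I: 0.61 × 0.088 = 0.05368
  Urn V: 0.05 × 0.032 = 0.0016
  Urn II: 0.12 × 0.077 = 0.00924
  Urn III: 0.22 × 0.28 = 0.0616
Sum = 0.12612.
Largest term belongs to Urn III, so Urn III is most probable.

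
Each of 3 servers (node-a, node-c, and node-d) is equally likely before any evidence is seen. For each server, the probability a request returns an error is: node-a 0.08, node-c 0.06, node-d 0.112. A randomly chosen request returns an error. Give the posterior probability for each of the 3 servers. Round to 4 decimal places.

node-a 0.3175, node-c 0.2381, node-d 0.4444

With a uniform prior (1/3 each), posterior ∝ likelihood:
  node-a: 0.08
  node-c: 0.06
  node-d: 0.112
Total = 0.252.
P(node-a | error) = 0.08/0.252 ≈ 0.3175
P(node-c | error) = 0.06/0.252 ≈ 0.2381
P(node-d | error) = 0.112/0.252 ≈ 0.4444
(Check: 0.3175+0.2381+0.4444 = 1.0000.)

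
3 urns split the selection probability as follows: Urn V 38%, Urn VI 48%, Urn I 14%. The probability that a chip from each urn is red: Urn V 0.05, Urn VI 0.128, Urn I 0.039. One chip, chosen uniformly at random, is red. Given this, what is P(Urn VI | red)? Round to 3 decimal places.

0.715

By Bayes' rule, posterior ∝ prior × likelihood:
  Urn V: 0.38 × 0.05 = 0.019
  Urn VI: 0.48 × 0.128 = 0.06144
  Urn I: 0.14 × 0.039 = 0.00546
Total = 0.0859.
P(Urn VI | evidence) = 0.06144 / 0.0859 ≈ 0.715.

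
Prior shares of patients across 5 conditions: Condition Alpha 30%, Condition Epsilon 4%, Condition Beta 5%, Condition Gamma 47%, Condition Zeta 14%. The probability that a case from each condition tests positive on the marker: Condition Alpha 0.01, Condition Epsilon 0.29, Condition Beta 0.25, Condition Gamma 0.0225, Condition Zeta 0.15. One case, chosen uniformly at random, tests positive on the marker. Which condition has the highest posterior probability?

Compute prior × likelihood for every hypothesis:
  Condition Alpha: 0.3 × 0.01 = 0.003
  Condition Epsilon: 0.04 × 0.29 = 0.0116
  Condition Beta: 0.05 × 0.25 = 0.0125
  Condition Gamma: 0.47 × 0.0225 = 0.010575
  Condition Zeta: 0.14 × 0.15 = 0.021
Sum = 0.058675.
Largest term belongs to Condition Zeta, so Condition Zeta is most probable.

Condition Zeta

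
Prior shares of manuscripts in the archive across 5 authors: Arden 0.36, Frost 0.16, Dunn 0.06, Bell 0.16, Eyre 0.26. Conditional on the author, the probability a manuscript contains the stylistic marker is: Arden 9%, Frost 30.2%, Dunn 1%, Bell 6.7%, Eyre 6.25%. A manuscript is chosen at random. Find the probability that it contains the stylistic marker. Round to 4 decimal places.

0.1083

By Bayes' rule, posterior ∝ prior × likelihood:
  Arden: 0.36 × 0.09 = 0.0324
  Frost: 0.16 × 0.302 = 0.04832
  Dunn: 0.06 × 0.01 = 0.0006
  Bell: 0.16 × 0.067 = 0.01072
  Eyre: 0.26 × 0.0625 = 0.01625
P(marker) = 0.0324 + 0.04832 + 0.0006 + 0.01072 + 0.01625 = 0.10829 → 0.1083.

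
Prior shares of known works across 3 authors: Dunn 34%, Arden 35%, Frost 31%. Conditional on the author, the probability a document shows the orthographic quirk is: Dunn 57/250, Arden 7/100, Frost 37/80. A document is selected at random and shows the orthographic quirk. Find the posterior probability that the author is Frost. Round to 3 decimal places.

0.584

Unnormalized posteriors (prior × likelihood):
  Dunn: 0.34 × 0.228 = 0.07752
  Arden: 0.35 × 0.07 = 0.0245
  Frost: 0.31 × 0.4625 = 0.143375
Total = 0.245395.
P(Frost | evidence) = 0.143375 / 0.245395 ≈ 0.584.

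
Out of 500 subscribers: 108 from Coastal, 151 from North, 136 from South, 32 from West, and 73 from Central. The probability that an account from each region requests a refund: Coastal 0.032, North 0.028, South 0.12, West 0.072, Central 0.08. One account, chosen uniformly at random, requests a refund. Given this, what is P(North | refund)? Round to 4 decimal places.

0.1315

Compute prior × likelihood for every hypothesis:
  Coastal: 0.216 × 0.032 = 0.006912
  North: 0.302 × 0.028 = 0.008456
  South: 0.272 × 0.12 = 0.03264
  West: 0.064 × 0.072 = 0.004608
  Central: 0.146 × 0.08 = 0.01168
Total = 0.064296.
P(North | evidence) = 0.008456 / 0.064296 ≈ 0.1315.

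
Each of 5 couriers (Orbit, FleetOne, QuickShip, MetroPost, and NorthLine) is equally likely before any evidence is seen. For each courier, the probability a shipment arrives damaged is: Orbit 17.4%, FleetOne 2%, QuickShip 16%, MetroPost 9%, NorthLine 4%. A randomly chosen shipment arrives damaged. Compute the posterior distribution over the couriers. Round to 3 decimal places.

Orbit 0.360, FleetOne 0.041, QuickShip 0.331, MetroPost 0.186, NorthLine 0.083

With a uniform prior (1/5 each), posterior ∝ likelihood:
  Orbit: 0.174
  FleetOne: 0.02
  QuickShip: 0.16
  MetroPost: 0.09
  NorthLine: 0.04
Total = 0.484.
P(Orbit | damaged) = 0.174/0.484 ≈ 0.360
P(FleetOne | damaged) = 0.02/0.484 ≈ 0.041
P(QuickShip | damaged) = 0.16/0.484 ≈ 0.331
P(MetroPost | damaged) = 0.09/0.484 ≈ 0.186
P(NorthLine | damaged) = 0.04/0.484 ≈ 0.083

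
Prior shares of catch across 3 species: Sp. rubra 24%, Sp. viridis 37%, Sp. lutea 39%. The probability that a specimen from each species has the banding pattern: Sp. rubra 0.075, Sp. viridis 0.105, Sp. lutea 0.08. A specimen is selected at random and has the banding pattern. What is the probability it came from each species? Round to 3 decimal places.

By Bayes' rule, posterior ∝ prior × likelihood:
  Sp. rubra: 0.24 × 0.075 = 0.018
  Sp. viridis: 0.37 × 0.105 = 0.03885
  Sp. lutea: 0.39 × 0.08 = 0.0312
Sum = 0.08805.
P(Sp. rubra | banded) = 0.018/0.08805 ≈ 0.204
P(Sp. viridis | banded) = 0.03885/0.08805 ≈ 0.441
P(Sp. lutea | banded) = 0.0312/0.08805 ≈ 0.354

Sp. rubra 0.204, Sp. viridis 0.441, Sp. lutea 0.354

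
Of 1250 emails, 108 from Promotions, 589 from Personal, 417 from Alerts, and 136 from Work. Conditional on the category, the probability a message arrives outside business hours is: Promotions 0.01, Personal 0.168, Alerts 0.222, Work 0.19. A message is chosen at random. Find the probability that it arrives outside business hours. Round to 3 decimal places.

Compute prior × likelihood for every hypothesis:
  Promotions: 0.0864 × 0.01 = 0.000864
  Personal: 0.4712 × 0.168 = 0.0791616
  Alerts: 0.3336 × 0.222 = 0.0740592
  Work: 0.1088 × 0.19 = 0.020672
P(off-hours) = 0.000864 + 0.0791616 + 0.0740592 + 0.020672 = 0.1747568 → 0.175.

0.175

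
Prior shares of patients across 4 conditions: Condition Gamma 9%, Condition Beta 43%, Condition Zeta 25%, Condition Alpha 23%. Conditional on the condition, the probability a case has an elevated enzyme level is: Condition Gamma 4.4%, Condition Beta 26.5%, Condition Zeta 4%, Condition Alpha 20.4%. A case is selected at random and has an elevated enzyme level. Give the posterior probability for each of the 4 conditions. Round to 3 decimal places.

Compute prior × likelihood for every hypothesis:
  Condition Gamma: 0.09 × 0.044 = 0.00396
  Condition Beta: 0.43 × 0.265 = 0.11395
  Condition Zeta: 0.25 × 0.04 = 0.01
  Condition Alpha: 0.23 × 0.204 = 0.04692
Total = 0.17483.
P(Condition Gamma | elevated) = 0.00396/0.17483 ≈ 0.023
P(Condition Beta | elevated) = 0.11395/0.17483 ≈ 0.652
P(Condition Zeta | elevated) = 0.01/0.17483 ≈ 0.057
P(Condition Alpha | elevated) = 0.04692/0.17483 ≈ 0.268

Condition Gamma 0.023, Condition Beta 0.652, Condition Zeta 0.057, Condition Alpha 0.268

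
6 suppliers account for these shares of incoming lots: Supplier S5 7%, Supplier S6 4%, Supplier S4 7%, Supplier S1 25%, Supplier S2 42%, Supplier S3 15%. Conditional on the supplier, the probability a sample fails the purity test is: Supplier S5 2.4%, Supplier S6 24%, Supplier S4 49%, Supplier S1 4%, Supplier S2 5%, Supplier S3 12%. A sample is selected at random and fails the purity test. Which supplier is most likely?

Supplier S4

Compute prior × likelihood for every hypothesis:
  Supplier S5: 0.07 × 0.024 = 0.00168
  Supplier S6: 0.04 × 0.24 = 0.0096
  Supplier S4: 0.07 × 0.49 = 0.0343
  Supplier S1: 0.25 × 0.04 = 0.01
  Supplier S2: 0.42 × 0.05 = 0.021
  Supplier S3: 0.15 × 0.12 = 0.018
Total = 0.09458.
Largest term belongs to Supplier S4, so Supplier S4 is most probable.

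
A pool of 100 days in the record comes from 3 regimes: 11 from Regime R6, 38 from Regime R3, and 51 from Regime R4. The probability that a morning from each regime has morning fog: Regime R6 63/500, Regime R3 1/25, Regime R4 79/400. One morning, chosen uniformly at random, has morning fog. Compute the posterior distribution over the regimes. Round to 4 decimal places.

Regime R6 0.1068, Regime R3 0.1171, Regime R4 0.7761

Compute prior × likelihood for every hypothesis:
  Regime R6: 0.11 × 0.126 = 0.01386
  Regime R3: 0.38 × 0.04 = 0.0152
  Regime R4: 0.51 × 0.1975 = 0.100725
Normalizing constant = 0.129785.
P(Regime R6 | fog) = 0.01386/0.129785 ≈ 0.1068
P(Regime R3 | fog) = 0.0152/0.129785 ≈ 0.1171
P(Regime R4 | fog) = 0.100725/0.129785 ≈ 0.7761
(Check: 0.1068+0.1171+0.7761 = 1.0000.)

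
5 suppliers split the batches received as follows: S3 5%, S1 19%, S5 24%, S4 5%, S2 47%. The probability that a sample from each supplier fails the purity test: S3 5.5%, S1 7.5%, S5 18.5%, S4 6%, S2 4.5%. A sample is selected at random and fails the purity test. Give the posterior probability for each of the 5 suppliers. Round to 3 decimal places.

S3 0.032, S1 0.167, S5 0.519, S4 0.035, S2 0.247

Prior × likelihood for each hypothesis:
  S3: 0.05 × 0.055 = 0.00275
  S1: 0.19 × 0.075 = 0.01425
  S5: 0.24 × 0.185 = 0.0444
  S4: 0.05 × 0.06 = 0.003
  S2: 0.47 × 0.045 = 0.02115
Sum = 0.08555.
P(S3 | off-spec) = 0.00275/0.08555 ≈ 0.032
P(S1 | off-spec) = 0.01425/0.08555 ≈ 0.167
P(S5 | off-spec) = 0.0444/0.08555 ≈ 0.519
P(S4 | off-spec) = 0.003/0.08555 ≈ 0.035
P(S2 | off-spec) = 0.02115/0.08555 ≈ 0.247
(Check: 0.032+0.167+0.519+0.035+0.247 = 1.000.)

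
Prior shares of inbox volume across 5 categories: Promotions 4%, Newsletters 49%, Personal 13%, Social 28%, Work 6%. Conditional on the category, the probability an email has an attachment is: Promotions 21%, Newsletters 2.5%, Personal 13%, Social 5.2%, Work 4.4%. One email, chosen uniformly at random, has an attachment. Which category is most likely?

Compute prior × likelihood for every hypothesis:
  Promotions: 0.04 × 0.21 = 0.0084
  Newsletters: 0.49 × 0.025 = 0.01225
  Personal: 0.13 × 0.13 = 0.0169
  Social: 0.28 × 0.052 = 0.01456
  Work: 0.06 × 0.044 = 0.00264
Total = 0.05475.
Largest term belongs to Personal, so Personal is most probable.

Personal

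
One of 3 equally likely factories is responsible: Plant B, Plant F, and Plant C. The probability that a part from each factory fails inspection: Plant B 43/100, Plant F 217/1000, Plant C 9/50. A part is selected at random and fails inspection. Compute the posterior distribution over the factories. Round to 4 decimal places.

Plant B 0.5200, Plant F 0.2624, Plant C 0.2177

With a uniform prior (1/3 each), posterior ∝ likelihood:
  Plant B: 0.43
  Plant F: 0.217
  Plant C: 0.18
Sum = 0.827.
P(Plant B | nonconforming) = 0.43/0.827 ≈ 0.5200
P(Plant F | nonconforming) = 0.217/0.827 ≈ 0.2624
P(Plant C | nonconforming) = 0.18/0.827 ≈ 0.2177
(Check: 0.5200+0.2624+0.2177 = 1.0001.)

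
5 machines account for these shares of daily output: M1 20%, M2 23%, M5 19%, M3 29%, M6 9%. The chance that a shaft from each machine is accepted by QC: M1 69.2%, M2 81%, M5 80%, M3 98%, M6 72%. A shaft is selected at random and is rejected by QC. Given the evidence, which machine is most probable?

M1

Taking complements, P(rejected | each) = M1 0.308, M2 0.19, M5 0.2, M3 0.02, M6 0.28.
Unnormalized posteriors (prior × likelihood):
  M1: 0.2 × 0.308 = 0.0616
  M2: 0.23 × 0.19 = 0.0437
  M5: 0.19 × 0.2 = 0.038
  M3: 0.29 × 0.02 = 0.0058
  M6: 0.09 × 0.28 = 0.0252
Normalizing constant = 0.1743.
Largest term belongs to M1, so M1 is most probable.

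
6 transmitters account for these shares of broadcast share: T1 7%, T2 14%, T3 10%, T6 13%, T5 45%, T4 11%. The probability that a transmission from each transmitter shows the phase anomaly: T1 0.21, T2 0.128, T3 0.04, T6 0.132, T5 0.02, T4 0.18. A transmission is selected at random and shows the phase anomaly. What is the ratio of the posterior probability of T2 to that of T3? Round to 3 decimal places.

4.480

Prior × likelihood for each hypothesis:
  T1: 0.07 × 0.21 = 0.0147
  T2: 0.14 × 0.128 = 0.01792
  T3: 0.1 × 0.04 = 0.004
  T6: 0.13 × 0.132 = 0.01716
  T5: 0.45 × 0.02 = 0.009
  T4: 0.11 × 0.18 = 0.0198
Total = 0.08258.
The ratio is 0.01792 / 0.004 (the normalizer cancels) = 4.480.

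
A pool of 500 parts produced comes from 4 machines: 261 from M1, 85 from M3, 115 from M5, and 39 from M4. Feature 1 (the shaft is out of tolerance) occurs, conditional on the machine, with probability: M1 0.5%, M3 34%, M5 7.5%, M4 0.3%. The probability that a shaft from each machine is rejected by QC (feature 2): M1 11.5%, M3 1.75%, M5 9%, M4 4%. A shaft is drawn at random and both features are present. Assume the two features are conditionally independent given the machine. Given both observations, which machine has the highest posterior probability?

Unnormalized posteriors (prior × likelihood):
  M1: 0.522 × 0.005 × 0.115 = 0.00030015
  M3: 0.17 × 0.34 × 0.0175 = 0.0010115
  M5: 0.23 × 0.075 × 0.09 = 0.0015525
  M4: 0.078 × 0.003 × 0.04 = 0.00000936
Sum = 0.00287351.
Largest term belongs to M5, so M5 is most probable.

M5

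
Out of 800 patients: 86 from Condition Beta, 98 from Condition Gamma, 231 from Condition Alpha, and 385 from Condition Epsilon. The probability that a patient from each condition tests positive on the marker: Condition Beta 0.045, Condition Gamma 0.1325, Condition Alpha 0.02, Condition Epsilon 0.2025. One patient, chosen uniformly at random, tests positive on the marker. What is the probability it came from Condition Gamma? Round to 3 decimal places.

Unnormalized posteriors (prior × likelihood):
  Condition Beta: 0.1075 × 0.045 = 0.0048375
  Condition Gamma: 0.1225 × 0.1325 = 0.01623125
  Condition Alpha: 0.28875 × 0.02 = 0.005775
  Condition Epsilon: 0.48125 × 0.2025 = 0.097453125
Total = 0.124296875.
P(Condition Gamma | evidence) = 0.01623125 / 0.124296875 ≈ 0.131.

0.131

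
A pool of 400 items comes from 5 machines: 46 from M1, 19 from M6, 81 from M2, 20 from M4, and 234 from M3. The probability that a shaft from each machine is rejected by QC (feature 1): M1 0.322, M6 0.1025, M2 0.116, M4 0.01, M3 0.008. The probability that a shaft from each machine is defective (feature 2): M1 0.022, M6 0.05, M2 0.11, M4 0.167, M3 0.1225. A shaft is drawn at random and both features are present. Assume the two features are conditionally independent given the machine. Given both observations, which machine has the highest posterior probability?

M2

Unnormalized posteriors (prior × likelihood):
  M1: 0.115 × 0.322 × 0.022 = 0.00081466
  M6: 0.0475 × 0.1025 × 0.05 = 0.0002434375
  M2: 0.2025 × 0.116 × 0.11 = 0.0025839
  M4: 0.05 × 0.01 × 0.167 = 0.0000835
  M3: 0.585 × 0.008 × 0.1225 = 0.0005733
Normalizing constant = 0.0042987975.
Largest term belongs to M2, so M2 is most probable.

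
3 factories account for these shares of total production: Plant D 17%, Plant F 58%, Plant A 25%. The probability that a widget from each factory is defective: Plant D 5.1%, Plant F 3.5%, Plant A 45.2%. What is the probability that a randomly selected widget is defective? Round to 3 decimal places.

0.142

By Bayes' rule, posterior ∝ prior × likelihood:
  Plant D: 0.17 × 0.051 = 0.00867
  Plant F: 0.58 × 0.035 = 0.0203
  Plant A: 0.25 × 0.452 = 0.113
P(defective) = 0.00867 + 0.0203 + 0.113 = 0.14197 → 0.142.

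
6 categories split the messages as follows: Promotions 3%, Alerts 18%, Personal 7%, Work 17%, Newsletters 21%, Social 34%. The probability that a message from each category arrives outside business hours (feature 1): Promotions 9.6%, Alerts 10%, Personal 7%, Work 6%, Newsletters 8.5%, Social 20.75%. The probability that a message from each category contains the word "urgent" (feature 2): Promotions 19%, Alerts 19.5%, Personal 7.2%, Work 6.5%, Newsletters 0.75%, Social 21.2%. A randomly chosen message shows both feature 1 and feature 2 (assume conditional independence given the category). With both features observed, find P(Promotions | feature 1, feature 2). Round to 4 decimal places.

By Bayes' rule, posterior ∝ prior × likelihood:
  Promotions: 0.03 × 0.096 × 0.19 = 0.0005472
  Alerts: 0.18 × 0.1 × 0.195 = 0.00351
  Personal: 0.07 × 0.07 × 0.072 = 0.0003528
  Work: 0.17 × 0.06 × 0.065 = 0.000663
  Newsletters: 0.21 × 0.085 × 0.0075 = 0.000133875
  Social: 0.34 × 0.2075 × 0.212 = 0.0149566
Normalizing constant = 0.020163475.
P(Promotions | evidence) = 0.0005472 / 0.020163475 ≈ 0.0271.

0.0271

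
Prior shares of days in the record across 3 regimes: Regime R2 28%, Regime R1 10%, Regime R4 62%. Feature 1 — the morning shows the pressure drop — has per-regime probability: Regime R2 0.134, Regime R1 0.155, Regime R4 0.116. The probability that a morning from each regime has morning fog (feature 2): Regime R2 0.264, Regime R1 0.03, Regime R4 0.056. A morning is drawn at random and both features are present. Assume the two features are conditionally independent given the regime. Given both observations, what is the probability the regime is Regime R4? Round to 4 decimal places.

0.2797

Prior × likelihood for each hypothesis:
  Regime R2: 0.28 × 0.134 × 0.264 = 0.00990528
  Regime R1: 0.1 × 0.155 × 0.03 = 0.000465
  Regime R4: 0.62 × 0.116 × 0.056 = 0.00402752
Sum = 0.0143978.
P(Regime R4 | evidence) = 0.00402752 / 0.0143978 ≈ 0.2797.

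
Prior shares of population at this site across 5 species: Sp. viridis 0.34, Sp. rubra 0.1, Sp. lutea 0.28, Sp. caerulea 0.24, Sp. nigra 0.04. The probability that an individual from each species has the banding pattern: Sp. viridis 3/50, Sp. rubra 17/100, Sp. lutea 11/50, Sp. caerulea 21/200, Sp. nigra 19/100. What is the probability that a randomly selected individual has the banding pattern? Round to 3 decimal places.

0.132

Prior × likelihood for each hypothesis:
  Sp. viridis: 0.34 × 0.06 = 0.0204
  Sp. rubra: 0.1 × 0.17 = 0.017
  Sp. lutea: 0.28 × 0.22 = 0.0616
  Sp. caerulea: 0.24 × 0.105 = 0.0252
  Sp. nigra: 0.04 × 0.19 = 0.0076
P(banded) = 0.0204 + 0.017 + 0.0616 + 0.0252 + 0.0076 = 0.1318 → 0.132.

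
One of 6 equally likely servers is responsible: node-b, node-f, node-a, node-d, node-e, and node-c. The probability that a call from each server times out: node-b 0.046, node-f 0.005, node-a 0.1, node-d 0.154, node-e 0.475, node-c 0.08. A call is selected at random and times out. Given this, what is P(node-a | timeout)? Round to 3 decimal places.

0.116

With a uniform prior (1/6 each), posterior ∝ likelihood:
  node-b: 0.046
  node-f: 0.005
  node-a: 0.1
  node-d: 0.154
  node-e: 0.475
  node-c: 0.08
Total = 0.86.
P(node-a | evidence) = 0.1 / 0.86 ≈ 0.116.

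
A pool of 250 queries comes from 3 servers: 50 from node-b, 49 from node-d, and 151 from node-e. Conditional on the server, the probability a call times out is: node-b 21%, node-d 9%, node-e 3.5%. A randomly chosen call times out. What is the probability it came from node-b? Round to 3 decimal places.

By Bayes' rule, posterior ∝ prior × likelihood:
  node-b: 0.2 × 0.21 = 0.042
  node-d: 0.196 × 0.09 = 0.01764
  node-e: 0.604 × 0.035 = 0.02114
Sum = 0.08078.
P(node-b | evidence) = 0.042 / 0.08078 ≈ 0.520.

0.520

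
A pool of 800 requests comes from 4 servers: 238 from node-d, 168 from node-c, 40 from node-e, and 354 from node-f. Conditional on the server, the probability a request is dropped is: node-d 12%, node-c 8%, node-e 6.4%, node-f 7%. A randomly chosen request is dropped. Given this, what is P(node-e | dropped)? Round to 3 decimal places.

0.037

Compute prior × likelihood for every hypothesis:
  node-d: 0.2975 × 0.12 = 0.0357
  node-c: 0.21 × 0.08 = 0.0168
  node-e: 0.05 × 0.064 = 0.0032
  node-f: 0.4425 × 0.07 = 0.030975
Total = 0.086675.
P(node-e | evidence) = 0.0032 / 0.086675 ≈ 0.037.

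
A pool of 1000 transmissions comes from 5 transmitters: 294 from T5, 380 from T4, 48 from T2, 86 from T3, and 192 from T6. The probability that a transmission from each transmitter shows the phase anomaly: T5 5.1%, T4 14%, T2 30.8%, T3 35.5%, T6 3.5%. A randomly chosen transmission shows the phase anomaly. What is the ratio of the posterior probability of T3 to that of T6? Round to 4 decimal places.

4.5432

Unnormalized posteriors (prior × likelihood):
  T5: 0.294 × 0.051 = 0.014994
  T4: 0.38 × 0.14 = 0.0532
  T2: 0.048 × 0.308 = 0.014784
  T3: 0.086 × 0.355 = 0.03053
  T6: 0.192 × 0.035 = 0.00672
Total = 0.120228.
The ratio is 0.03053 / 0.00672 (the normalizer cancels) = 4.5432.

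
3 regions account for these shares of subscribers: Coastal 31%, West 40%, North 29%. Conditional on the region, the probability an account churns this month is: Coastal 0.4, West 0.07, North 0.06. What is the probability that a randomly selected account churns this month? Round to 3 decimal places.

Compute prior × likelihood for every hypothesis:
  Coastal: 0.31 × 0.4 = 0.124
  West: 0.4 × 0.07 = 0.028
  North: 0.29 × 0.06 = 0.0174
P(churn) = 0.124 + 0.028 + 0.0174 = 0.1694 → 0.169.

0.169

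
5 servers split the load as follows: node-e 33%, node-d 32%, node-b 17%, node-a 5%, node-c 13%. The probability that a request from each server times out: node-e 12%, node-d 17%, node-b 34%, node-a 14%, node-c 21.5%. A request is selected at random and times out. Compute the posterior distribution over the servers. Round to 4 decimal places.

Unnormalized posteriors (prior × likelihood):
  node-e: 0.33 × 0.12 = 0.0396
  node-d: 0.32 × 0.17 = 0.0544
  node-b: 0.17 × 0.34 = 0.0578
  node-a: 0.05 × 0.14 = 0.007
  node-c: 0.13 × 0.215 = 0.02795
Sum = 0.18675.
P(node-e | timeout) = 0.0396/0.18675 ≈ 0.2120
P(node-d | timeout) = 0.0544/0.18675 ≈ 0.2913
P(node-b | timeout) = 0.0578/0.18675 ≈ 0.3095
P(node-a | timeout) = 0.007/0.18675 ≈ 0.0375
P(node-c | timeout) = 0.02795/0.18675 ≈ 0.1497

node-e 0.2120, node-d 0.2913, node-b 0.3095, node-a 0.0375, node-c 0.1497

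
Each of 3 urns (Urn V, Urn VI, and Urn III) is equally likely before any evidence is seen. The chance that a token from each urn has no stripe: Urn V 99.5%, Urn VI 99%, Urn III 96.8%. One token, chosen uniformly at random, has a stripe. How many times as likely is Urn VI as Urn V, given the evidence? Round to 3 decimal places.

Taking complements, P(striped | each) = Urn V 0.005, Urn VI 0.01, Urn III 0.032.
Since the prior is uniform, the posterior is proportional to the likelihood:
  Urn V: 0.005
  Urn VI: 0.01
  Urn III: 0.032
Sum = 0.047.
The ratio is 0.01 / 0.005 (the normalizer cancels) = 2.000.

2.000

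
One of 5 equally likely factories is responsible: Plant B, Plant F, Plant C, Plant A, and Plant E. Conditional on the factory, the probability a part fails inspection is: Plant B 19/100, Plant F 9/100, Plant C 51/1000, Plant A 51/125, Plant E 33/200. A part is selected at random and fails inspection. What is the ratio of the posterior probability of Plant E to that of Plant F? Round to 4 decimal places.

1.8333

Since the prior is uniform, the posterior is proportional to the likelihood:
  Plant B: 0.19
  Plant F: 0.09
  Plant C: 0.051
  Plant A: 0.408
  Plant E: 0.165
Total = 0.904.
The ratio is 0.165 / 0.09 (the normalizer cancels) = 1.8333.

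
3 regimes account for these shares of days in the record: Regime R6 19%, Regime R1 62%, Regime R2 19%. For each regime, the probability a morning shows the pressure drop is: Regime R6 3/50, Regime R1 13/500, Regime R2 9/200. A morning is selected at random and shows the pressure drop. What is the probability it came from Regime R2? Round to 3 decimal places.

0.237

Prior × likelihood for each hypothesis:
  Regime R6: 0.19 × 0.06 = 0.0114
  Regime R1: 0.62 × 0.026 = 0.01612
  Regime R2: 0.19 × 0.045 = 0.00855
Total = 0.03607.
P(Regime R2 | evidence) = 0.00855 / 0.03607 ≈ 0.237.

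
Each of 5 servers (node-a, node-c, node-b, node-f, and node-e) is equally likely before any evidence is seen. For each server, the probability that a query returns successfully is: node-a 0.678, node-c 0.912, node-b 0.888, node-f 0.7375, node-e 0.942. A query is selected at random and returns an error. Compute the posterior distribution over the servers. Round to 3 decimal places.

node-a 0.382, node-c 0.104, node-b 0.133, node-f 0.312, node-e 0.069

Taking complements, P(error | each) = node-a 0.322, node-c 0.088, node-b 0.112, node-f 0.2625, node-e 0.058.
With a uniform prior (1/5 each), posterior ∝ likelihood:
  node-a: 0.322
  node-c: 0.088
  node-b: 0.112
  node-f: 0.2625
  node-e: 0.058
Total = 0.8425.
P(node-a | error) = 0.322/0.8425 ≈ 0.382
P(node-c | error) = 0.088/0.8425 ≈ 0.104
P(node-b | error) = 0.112/0.8425 ≈ 0.133
P(node-f | error) = 0.2625/0.8425 ≈ 0.312
P(node-e | error) = 0.058/0.8425 ≈ 0.069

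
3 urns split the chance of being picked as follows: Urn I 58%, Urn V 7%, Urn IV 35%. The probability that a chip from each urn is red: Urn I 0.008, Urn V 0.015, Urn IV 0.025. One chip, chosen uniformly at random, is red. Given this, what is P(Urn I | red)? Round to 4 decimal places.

Unnormalized posteriors (prior × likelihood):
  Urn I: 0.58 × 0.008 = 0.00464
  Urn V: 0.07 × 0.015 = 0.00105
  Urn IV: 0.35 × 0.025 = 0.00875
Normalizing constant = 0.01444.
P(Urn I | evidence) = 0.00464 / 0.01444 ≈ 0.3213.

0.3213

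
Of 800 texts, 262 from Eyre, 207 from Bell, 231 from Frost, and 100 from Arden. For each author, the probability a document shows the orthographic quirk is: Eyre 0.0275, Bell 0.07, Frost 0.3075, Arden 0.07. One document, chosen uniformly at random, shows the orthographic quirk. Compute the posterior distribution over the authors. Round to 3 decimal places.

Compute prior × likelihood for every hypothesis:
  Eyre: 0.3275 × 0.0275 = 0.00900625
  Bell: 0.25875 × 0.07 = 0.0181125
  Frost: 0.28875 × 0.3075 = 0.088790625
  Arden: 0.125 × 0.07 = 0.00875
Sum = 0.124659375.
P(Eyre | quirk) = 0.00900625/0.124659375 ≈ 0.072
P(Bell | quirk) = 0.0181125/0.124659375 ≈ 0.145
P(Frost | quirk) = 0.088790625/0.124659375 ≈ 0.712
P(Arden | quirk) = 0.00875/0.124659375 ≈ 0.070

Eyre 0.072, Bell 0.145, Frost 0.712, Arden 0.070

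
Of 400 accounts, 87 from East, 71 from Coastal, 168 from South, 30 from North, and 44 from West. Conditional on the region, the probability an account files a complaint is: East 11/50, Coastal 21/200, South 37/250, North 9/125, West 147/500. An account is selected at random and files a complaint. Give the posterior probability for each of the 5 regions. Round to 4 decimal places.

East 0.2876, Coastal 0.1120, South 0.3736, North 0.0325, West 0.1944

Prior × likelihood for each hypothesis:
  East: 0.2175 × 0.22 = 0.04785
  Coastal: 0.1775 × 0.105 = 0.0186375
  South: 0.42 × 0.148 = 0.06216
  North: 0.075 × 0.072 = 0.0054
  West: 0.11 × 0.294 = 0.03234
Total = 0.1663875.
P(East | complaint) = 0.04785/0.1663875 ≈ 0.2876
P(Coastal | complaint) = 0.0186375/0.1663875 ≈ 0.1120
P(South | complaint) = 0.06216/0.1663875 ≈ 0.3736
P(North | complaint) = 0.0054/0.1663875 ≈ 0.0325
P(West | complaint) = 0.03234/0.1663875 ≈ 0.1944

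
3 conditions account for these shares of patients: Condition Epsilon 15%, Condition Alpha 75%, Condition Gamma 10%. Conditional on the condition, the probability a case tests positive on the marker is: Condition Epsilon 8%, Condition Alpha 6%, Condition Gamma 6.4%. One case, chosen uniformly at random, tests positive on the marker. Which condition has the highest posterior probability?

Unnormalized posteriors (prior × likelihood):
  Condition Epsilon: 0.15 × 0.08 = 0.012
  Condition Alpha: 0.75 × 0.06 = 0.045
  Condition Gamma: 0.1 × 0.064 = 0.0064
Normalizing constant = 0.0634.
Largest term belongs to Condition Alpha, so Condition Alpha is most probable.

Condition Alpha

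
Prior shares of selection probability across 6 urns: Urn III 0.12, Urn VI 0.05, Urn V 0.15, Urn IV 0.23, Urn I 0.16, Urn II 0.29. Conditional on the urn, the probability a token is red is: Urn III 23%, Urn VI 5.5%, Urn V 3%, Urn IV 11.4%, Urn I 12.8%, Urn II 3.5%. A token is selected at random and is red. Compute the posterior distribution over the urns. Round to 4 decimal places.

Compute prior × likelihood for every hypothesis:
  Urn III: 0.12 × 0.23 = 0.0276
  Urn VI: 0.05 × 0.055 = 0.00275
  Urn V: 0.15 × 0.03 = 0.0045
  Urn IV: 0.23 × 0.114 = 0.02622
  Urn I: 0.16 × 0.128 = 0.02048
  Urn II: 0.29 × 0.035 = 0.01015
Normalizing constant = 0.0917.
P(Urn III | red) = 0.0276/0.0917 ≈ 0.3010
P(Urn VI | red) = 0.00275/0.0917 ≈ 0.0300
P(Urn V | red) = 0.0045/0.0917 ≈ 0.0491
P(Urn IV | red) = 0.02622/0.0917 ≈ 0.2859
P(Urn I | red) = 0.02048/0.0917 ≈ 0.2233
P(Urn II | red) = 0.01015/0.0917 ≈ 0.1107
(Check: 0.3010+0.0300+0.0491+0.2859+0.2233+0.1107 = 1.0000.)

Urn III 0.3010, Urn VI 0.0300, Urn V 0.0491, Urn IV 0.2859, Urn I 0.2233, Urn II 0.1107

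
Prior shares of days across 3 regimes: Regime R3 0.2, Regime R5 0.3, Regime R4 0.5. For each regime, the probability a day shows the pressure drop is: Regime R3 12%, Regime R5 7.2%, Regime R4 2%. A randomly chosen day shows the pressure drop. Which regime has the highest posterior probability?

By Bayes' rule, posterior ∝ prior × likelihood:
  Regime R3: 0.2 × 0.12 = 0.024
  Regime R5: 0.3 × 0.072 = 0.0216
  Regime R4: 0.5 × 0.02 = 0.01
Total = 0.0556.
Largest term belongs to Regime R3, so Regime R3 is most probable.

Regime R3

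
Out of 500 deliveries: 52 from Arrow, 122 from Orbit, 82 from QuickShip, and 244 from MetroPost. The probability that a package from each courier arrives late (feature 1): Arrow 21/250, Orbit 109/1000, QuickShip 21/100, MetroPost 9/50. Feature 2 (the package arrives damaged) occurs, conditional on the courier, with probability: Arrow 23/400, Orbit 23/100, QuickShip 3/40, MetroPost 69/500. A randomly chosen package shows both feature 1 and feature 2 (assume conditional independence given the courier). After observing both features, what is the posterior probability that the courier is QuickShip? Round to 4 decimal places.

0.1211

Unnormalized posteriors (prior × likelihood):
  Arrow: 0.104 × 0.084 × 0.0575 = 0.00050232
  Orbit: 0.244 × 0.109 × 0.23 = 0.00611708
  QuickShip: 0.164 × 0.21 × 0.075 = 0.002583
  MetroPost: 0.488 × 0.18 × 0.138 = 0.01212192
Total = 0.02132432.
P(QuickShip | evidence) = 0.002583 / 0.02132432 ≈ 0.1211.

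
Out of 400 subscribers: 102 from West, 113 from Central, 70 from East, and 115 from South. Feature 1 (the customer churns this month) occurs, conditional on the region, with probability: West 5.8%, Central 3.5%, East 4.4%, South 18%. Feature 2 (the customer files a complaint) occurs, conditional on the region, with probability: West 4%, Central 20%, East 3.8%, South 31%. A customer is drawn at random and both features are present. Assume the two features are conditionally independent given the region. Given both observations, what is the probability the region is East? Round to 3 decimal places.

0.015

By Bayes' rule, posterior ∝ prior × likelihood:
  West: 0.255 × 0.058 × 0.04 = 0.0005916
  Central: 0.2825 × 0.035 × 0.2 = 0.0019775
  East: 0.175 × 0.044 × 0.038 = 0.0002926
  South: 0.2875 × 0.18 × 0.31 = 0.0160425
Sum = 0.0189042.
P(East | evidence) = 0.0002926 / 0.0189042 ≈ 0.015.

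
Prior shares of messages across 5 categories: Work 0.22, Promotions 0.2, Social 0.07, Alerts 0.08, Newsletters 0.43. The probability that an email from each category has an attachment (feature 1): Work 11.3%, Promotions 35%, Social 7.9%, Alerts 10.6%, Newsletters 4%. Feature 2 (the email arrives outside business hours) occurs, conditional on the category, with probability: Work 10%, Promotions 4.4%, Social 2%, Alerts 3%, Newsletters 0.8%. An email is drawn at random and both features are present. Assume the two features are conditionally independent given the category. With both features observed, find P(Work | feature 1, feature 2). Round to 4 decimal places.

0.4096

Compute prior × likelihood for every hypothesis:
  Work: 0.22 × 0.113 × 0.1 = 0.002486
  Promotions: 0.2 × 0.35 × 0.044 = 0.00308
  Social: 0.07 × 0.079 × 0.02 = 0.0001106
  Alerts: 0.08 × 0.106 × 0.03 = 0.0002544
  Newsletters: 0.43 × 0.04 × 0.008 = 0.0001376
Sum = 0.0060686.
P(Work | evidence) = 0.002486 / 0.0060686 ≈ 0.4096.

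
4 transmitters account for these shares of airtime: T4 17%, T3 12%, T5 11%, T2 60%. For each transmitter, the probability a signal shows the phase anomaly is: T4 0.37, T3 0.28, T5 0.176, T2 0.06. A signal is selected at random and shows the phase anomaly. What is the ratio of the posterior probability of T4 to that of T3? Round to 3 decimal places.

Unnormalized posteriors (prior × likelihood):
  T4: 0.17 × 0.37 = 0.0629
  T3: 0.12 × 0.28 = 0.0336
  T5: 0.11 × 0.176 = 0.01936
  T2: 0.6 × 0.06 = 0.036
Sum = 0.15186.
The ratio is 0.0629 / 0.0336 (the normalizer cancels) = 1.872.

1.872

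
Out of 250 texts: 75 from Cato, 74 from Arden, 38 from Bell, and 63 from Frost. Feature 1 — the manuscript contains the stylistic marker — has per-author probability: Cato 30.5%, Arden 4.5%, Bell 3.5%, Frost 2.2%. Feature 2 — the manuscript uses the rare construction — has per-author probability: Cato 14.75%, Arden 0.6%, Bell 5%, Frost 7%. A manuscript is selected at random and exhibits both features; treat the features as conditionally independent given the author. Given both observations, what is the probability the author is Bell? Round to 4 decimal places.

Prior × likelihood for each hypothesis:
  Cato: 0.3 × 0.305 × 0.1475 = 0.01349625
  Arden: 0.296 × 0.045 × 0.006 = 0.00007992
  Bell: 0.152 × 0.035 × 0.05 = 0.000266
  Frost: 0.252 × 0.022 × 0.07 = 0.00038808
Total = 0.01423025.
P(Bell | evidence) = 0.000266 / 0.01423025 ≈ 0.0187.

0.0187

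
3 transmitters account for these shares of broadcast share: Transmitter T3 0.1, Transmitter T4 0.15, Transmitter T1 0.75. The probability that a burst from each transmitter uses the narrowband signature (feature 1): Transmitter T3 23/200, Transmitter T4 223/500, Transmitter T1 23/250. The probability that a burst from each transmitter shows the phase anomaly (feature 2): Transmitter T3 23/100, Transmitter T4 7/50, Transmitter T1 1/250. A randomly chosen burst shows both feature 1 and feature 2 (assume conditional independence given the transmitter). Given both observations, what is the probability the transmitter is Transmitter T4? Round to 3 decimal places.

0.762

Unnormalized posteriors (prior × likelihood):
  Transmitter T3: 0.1 × 0.115 × 0.23 = 0.002645
  Transmitter T4: 0.15 × 0.446 × 0.14 = 0.009366
  Transmitter T1: 0.75 × 0.092 × 0.004 = 0.000276
Sum = 0.012287.
P(Transmitter T4 | evidence) = 0.009366 / 0.012287 ≈ 0.762.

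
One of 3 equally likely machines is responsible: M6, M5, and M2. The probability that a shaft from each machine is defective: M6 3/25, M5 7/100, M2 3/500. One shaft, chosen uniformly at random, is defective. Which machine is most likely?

Since the prior is uniform, the posterior is proportional to the likelihood:
  M6: 0.12
  M5: 0.07
  M2: 0.006
Normalizing constant = 0.196.
Largest term belongs to M6, so M6 is most probable.

M6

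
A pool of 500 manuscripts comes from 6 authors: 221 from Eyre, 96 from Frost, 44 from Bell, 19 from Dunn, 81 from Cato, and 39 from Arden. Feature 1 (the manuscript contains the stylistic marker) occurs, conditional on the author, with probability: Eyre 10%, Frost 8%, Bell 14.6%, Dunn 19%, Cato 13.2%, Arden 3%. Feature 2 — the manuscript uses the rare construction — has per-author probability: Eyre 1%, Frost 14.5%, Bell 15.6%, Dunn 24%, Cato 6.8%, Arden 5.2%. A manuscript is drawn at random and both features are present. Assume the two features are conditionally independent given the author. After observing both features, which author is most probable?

Frost

By Bayes' rule, posterior ∝ prior × likelihood:
  Eyre: 0.442 × 0.1 × 0.01 = 0.000442
  Frost: 0.192 × 0.08 × 0.145 = 0.0022272
  Bell: 0.088 × 0.146 × 0.156 = 0.002004288
  Dunn: 0.038 × 0.19 × 0.24 = 0.0017328
  Cato: 0.162 × 0.132 × 0.068 = 0.001454112
  Arden: 0.078 × 0.03 × 0.052 = 0.00012168
Total = 0.00798208.
Largest term belongs to Frost, so Frost is most probable.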